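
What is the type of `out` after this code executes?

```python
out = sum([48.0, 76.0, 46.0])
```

sum() of floats returns float

float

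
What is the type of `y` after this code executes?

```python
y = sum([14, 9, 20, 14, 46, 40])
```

sum() of ints returns int

int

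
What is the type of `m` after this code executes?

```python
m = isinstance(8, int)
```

isinstance() returns bool

bool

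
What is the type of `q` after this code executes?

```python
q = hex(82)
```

hex() returns str representation

str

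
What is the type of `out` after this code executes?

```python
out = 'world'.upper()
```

str.upper() returns str

str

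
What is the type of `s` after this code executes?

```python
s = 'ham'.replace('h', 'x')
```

str.replace() returns str

str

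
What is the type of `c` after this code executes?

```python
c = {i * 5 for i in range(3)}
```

A set comprehension {expr for x in iterable} produces a set

set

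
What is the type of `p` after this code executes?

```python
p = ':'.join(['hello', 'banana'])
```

str.join() returns str

str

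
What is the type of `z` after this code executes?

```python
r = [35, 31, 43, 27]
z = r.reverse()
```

list.reverse() returns None

NoneType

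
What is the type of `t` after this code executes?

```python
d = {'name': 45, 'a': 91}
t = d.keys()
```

.keys() returns a dict_keys view object

dict_keys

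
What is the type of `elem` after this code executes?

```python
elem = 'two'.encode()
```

str.encode() returns bytes

bytes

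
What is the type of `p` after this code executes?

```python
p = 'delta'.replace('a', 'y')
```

str.replace() returns str

str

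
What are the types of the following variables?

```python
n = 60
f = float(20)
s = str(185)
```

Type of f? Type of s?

f is float; s is str

float, str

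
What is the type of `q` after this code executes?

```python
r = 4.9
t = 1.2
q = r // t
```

float // float returns float (floor division preserves float type)

float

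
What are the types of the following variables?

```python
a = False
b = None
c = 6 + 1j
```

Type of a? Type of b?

a is bool; b is NoneType

bool, NoneType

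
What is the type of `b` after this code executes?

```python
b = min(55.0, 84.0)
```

min() of floats returns float

float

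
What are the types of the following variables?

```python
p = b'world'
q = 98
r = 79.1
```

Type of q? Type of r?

q is int; r is float

int, float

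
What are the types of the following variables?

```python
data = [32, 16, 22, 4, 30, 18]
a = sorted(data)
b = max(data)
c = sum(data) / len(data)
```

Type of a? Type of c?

sorted() returns list; int / int returns float

list, float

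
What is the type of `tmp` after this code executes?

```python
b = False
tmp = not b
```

'not' always returns bool

bool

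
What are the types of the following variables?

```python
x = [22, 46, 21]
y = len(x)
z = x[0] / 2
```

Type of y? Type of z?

len() returns int; int / int returns float

int, float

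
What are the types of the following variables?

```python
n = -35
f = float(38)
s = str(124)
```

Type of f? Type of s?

f is float; s is str

float, str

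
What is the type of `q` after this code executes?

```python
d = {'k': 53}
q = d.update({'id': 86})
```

dict.update() returns None

NoneType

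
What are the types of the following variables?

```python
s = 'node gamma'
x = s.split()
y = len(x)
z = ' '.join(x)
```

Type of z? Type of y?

str.join() returns str; len() returns int

str, int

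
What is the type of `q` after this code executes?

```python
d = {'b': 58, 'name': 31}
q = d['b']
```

Accessing dict[str, int] with key 'b' returns int value 58

int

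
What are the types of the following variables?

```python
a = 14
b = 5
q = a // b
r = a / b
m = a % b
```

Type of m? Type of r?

int % int returns int; int / int returns float

int, float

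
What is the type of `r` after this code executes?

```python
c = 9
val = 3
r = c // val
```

int // int returns int (9 // 3 = 3)

int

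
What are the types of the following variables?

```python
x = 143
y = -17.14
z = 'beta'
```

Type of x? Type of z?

x is int; z is str

int, str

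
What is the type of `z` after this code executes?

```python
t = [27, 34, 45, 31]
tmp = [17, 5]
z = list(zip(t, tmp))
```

list(zip(...)) returns a list of tuples

list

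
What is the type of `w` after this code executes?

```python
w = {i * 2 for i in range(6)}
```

A set comprehension {expr for x in iterable} produces a set

set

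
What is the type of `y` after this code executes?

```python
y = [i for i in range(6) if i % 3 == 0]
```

A list comprehension [...] produces a list

list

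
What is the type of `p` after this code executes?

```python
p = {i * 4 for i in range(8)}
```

A set comprehension {expr for x in iterable} produces a set

set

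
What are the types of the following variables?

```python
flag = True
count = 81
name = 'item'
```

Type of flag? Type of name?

flag is bool; name is str

bool, str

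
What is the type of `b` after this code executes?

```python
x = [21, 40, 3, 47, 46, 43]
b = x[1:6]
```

Slicing a list always returns a list

list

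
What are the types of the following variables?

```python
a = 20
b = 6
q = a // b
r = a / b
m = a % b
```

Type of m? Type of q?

int % int returns int; int // int returns int

int, int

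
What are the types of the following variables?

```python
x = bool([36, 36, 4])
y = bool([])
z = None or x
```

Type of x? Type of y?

bool() returns bool; bool() returns bool

bool, bool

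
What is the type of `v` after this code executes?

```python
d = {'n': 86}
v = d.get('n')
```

dict.get() returns the value (int) when key is found

int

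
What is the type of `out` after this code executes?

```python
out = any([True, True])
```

any() returns bool

bool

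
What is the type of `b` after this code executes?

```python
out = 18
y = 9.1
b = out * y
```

int * float returns float (18 * 9.1 = 163.8)

float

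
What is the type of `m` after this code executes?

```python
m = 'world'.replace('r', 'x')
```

str.replace() returns str

str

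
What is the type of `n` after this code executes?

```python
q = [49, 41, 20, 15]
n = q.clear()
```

list.clear() returns None

NoneType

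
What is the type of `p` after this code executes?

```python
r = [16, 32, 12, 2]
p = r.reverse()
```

list.reverse() returns None

NoneType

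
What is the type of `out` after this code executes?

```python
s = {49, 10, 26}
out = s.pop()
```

Popping from a set of ints returns int

int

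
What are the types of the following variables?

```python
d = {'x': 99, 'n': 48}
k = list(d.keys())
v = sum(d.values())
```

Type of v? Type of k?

sum of int values returns int; list(...) returns list

int, list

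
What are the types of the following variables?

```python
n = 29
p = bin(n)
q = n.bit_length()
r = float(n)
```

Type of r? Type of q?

float() returns float; int.bit_length() returns int

float, int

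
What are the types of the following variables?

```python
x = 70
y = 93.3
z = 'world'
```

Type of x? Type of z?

x is int; z is str

int, str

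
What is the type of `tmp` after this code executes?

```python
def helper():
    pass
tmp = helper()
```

A function with no return statement returns None

NoneType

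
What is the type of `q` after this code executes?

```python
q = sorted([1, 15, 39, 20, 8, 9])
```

sorted() always returns list

list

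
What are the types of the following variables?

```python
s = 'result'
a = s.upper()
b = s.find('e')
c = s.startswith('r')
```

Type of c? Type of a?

str.startswith() returns bool; str.upper() returns str

bool, str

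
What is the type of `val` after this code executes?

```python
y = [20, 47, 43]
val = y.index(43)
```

list.index() returns int

int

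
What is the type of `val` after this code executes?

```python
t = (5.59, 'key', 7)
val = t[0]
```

Index 0 of tuple is 5.59 which is float

float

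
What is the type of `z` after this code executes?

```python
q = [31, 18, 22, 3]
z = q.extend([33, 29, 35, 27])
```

list.extend() returns None

NoneType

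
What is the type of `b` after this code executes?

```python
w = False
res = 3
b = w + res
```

bool + int returns int (False is 0, so 0 + 3 = 3)

int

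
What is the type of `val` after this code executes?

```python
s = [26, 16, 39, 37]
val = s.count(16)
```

list.count() returns int

int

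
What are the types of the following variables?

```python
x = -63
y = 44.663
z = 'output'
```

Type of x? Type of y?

x is int; y is float

int, float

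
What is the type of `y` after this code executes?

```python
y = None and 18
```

'and' returns first falsy value (None)

NoneType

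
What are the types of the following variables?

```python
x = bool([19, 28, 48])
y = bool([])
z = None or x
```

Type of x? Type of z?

bool() returns bool; None or <bool> returns the bool

bool, bool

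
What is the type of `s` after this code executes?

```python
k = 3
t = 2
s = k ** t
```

int ** positive int returns int (3 ** 2 = 9)

int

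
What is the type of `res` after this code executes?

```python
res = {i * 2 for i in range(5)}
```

A set comprehension {expr for x in iterable} produces a set

set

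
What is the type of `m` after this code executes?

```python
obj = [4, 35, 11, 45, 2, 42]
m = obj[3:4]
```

Slicing a list always returns a list

list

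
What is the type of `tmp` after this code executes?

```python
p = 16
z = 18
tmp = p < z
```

Comparison operators return bool

bool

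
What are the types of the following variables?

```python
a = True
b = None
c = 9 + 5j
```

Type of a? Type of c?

a is bool; c is complex

bool, complex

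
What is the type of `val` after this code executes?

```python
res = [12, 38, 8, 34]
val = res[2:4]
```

Slicing a list always returns a list

list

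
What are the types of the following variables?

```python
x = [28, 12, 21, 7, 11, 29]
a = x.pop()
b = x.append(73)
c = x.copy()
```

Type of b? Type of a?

list.append() returns None; list.pop() returns the element (int)

NoneType, int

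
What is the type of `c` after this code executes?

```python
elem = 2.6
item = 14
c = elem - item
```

float - int returns float (2.6 - 14 = -11.4)

float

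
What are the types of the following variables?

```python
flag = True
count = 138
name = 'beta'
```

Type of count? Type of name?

count is int; name is str

int, str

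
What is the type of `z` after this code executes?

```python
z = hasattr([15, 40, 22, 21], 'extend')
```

hasattr() returns bool

bool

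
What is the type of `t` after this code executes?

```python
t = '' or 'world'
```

'or' returns first truthy value ('world', which is str)

str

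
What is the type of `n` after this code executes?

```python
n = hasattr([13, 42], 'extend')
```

hasattr() returns bool

bool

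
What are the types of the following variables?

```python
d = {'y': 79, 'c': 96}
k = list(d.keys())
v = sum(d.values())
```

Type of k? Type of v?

list(...) returns list; sum of int values returns int

list, int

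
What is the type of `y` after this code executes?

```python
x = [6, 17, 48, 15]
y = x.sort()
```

list.sort() returns None (sorts in place)

NoneType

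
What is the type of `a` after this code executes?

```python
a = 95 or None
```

'or' returns first truthy value (95, int)

int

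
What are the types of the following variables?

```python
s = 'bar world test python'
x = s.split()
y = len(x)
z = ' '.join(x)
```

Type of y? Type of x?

len() returns int; str.split() returns list

int, list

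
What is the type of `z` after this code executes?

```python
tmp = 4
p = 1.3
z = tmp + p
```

int + float returns float (4 + 1.3 = 5.3)

float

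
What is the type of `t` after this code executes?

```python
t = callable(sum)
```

callable() returns bool

bool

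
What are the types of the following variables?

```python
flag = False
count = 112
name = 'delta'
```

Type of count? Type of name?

count is int; name is str

int, str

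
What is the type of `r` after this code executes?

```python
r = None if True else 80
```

Ternary: condition is True, if branch (None) taken → NoneType

NoneType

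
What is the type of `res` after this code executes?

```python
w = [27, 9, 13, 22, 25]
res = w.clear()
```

list.clear() returns None

NoneType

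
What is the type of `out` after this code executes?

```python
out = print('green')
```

print() returns None

NoneType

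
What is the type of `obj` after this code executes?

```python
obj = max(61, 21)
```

max() of ints returns int

int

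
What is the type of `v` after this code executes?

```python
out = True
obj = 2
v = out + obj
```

bool + int returns int (True is 1, so 1 + 2 = 3)

int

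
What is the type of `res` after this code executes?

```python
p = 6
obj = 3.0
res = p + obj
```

int + float returns float (6 + 3.0 = 9.0)

float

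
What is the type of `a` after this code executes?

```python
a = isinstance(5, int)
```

isinstance() returns bool

bool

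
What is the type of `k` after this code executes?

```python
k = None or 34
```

'or' with None returns the other value (34, int)

int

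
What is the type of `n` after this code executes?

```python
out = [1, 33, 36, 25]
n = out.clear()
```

list.clear() returns None

NoneType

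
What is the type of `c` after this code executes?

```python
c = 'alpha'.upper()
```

str.upper() returns str

str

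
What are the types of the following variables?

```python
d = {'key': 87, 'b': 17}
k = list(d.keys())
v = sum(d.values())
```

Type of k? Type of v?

list(...) returns list; sum of int values returns int

list, int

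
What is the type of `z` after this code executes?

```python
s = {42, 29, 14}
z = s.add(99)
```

set.add() returns None (mutates in place)

NoneType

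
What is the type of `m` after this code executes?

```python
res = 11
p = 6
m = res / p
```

int / int always returns float in Python 3 (11 / 6 = 1.83333)

float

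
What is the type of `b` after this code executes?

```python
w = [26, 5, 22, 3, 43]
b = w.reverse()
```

list.reverse() returns None

NoneType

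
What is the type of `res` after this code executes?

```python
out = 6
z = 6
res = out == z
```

Equality comparison returns bool

bool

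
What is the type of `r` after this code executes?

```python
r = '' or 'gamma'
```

'or' returns first truthy value ('gamma', which is str)

str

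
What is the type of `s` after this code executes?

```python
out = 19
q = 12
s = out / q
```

int / int always returns float in Python 3 (19 / 12 = 1.58333)

float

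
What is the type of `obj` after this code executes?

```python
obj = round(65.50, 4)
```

round() with ndigits arg returns float

float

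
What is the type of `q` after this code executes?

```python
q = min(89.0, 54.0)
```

min() of floats returns float

float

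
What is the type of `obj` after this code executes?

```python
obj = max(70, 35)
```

max() of ints returns int

int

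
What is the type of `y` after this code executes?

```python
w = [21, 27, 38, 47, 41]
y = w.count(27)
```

list.count() returns int

int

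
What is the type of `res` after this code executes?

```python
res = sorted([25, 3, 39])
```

sorted() always returns list

list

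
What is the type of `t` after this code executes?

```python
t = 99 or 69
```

'or' returns the first truthy value (99, which is int)

int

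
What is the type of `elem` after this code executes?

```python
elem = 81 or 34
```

'or' returns the first truthy value (81, which is int)

int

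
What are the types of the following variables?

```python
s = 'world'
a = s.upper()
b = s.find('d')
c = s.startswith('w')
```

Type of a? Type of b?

str.upper() returns str; str.find() returns int

str, int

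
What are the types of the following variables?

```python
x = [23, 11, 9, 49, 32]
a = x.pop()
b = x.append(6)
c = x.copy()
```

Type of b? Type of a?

list.append() returns None; list.pop() returns the element (int)

NoneType, int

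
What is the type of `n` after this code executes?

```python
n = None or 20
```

'or' with None returns the other value (20, int)

int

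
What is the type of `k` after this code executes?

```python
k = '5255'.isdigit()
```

str.isdigit() returns bool

bool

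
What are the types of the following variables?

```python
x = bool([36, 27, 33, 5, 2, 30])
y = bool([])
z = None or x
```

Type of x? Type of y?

bool() returns bool; bool() returns bool

bool, bool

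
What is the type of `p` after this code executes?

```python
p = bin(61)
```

bin() returns str representation

str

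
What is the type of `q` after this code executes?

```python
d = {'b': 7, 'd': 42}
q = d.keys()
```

.keys() returns a dict_keys view object

dict_keys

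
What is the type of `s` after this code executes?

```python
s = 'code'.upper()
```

str.upper() returns str

str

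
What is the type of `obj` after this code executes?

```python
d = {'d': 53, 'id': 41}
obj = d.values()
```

.values() returns a dict_values view object

dict_values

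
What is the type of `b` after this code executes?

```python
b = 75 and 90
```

'and' returns the last value when all truthy (90, which is int)

int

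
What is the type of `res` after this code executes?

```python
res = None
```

None has type NoneType

NoneType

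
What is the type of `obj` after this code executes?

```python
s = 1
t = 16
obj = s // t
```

int // int returns int (1 // 16 = 0)

int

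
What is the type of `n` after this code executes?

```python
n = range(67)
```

range() returns a range object

range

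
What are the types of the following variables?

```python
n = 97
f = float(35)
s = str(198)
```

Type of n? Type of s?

n is int; s is str

int, str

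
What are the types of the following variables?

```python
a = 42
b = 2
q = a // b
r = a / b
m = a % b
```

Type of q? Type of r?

int // int returns int; int / int returns float

int, float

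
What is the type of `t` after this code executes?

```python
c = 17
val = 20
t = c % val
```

int % int returns int (17 % 20 = 17)

int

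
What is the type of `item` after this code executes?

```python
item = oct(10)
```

oct() returns str representation

str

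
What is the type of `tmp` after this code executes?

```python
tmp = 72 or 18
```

'or' returns the first truthy value (72, which is int)

int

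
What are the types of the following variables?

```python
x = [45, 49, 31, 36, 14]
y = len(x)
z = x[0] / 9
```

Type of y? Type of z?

len() returns int; int / int returns float

int, float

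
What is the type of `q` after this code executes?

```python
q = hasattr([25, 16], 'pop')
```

hasattr() returns bool

bool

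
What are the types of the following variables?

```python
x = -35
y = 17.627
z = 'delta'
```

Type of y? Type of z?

y is float; z is str

float, str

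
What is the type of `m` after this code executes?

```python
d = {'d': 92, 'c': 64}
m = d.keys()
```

.keys() returns a dict_keys view object

dict_keys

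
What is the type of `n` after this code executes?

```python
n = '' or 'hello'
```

'or' returns first truthy value ('hello', which is str)

str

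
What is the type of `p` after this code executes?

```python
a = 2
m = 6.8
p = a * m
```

int * float returns float (2 * 6.8 = 13.6)

float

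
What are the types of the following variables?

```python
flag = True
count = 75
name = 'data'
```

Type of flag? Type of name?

flag is bool; name is str

bool, str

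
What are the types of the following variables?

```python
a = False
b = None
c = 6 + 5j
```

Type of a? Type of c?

a is bool; c is complex

bool, complex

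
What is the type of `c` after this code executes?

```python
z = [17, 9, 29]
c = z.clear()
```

list.clear() returns None

NoneType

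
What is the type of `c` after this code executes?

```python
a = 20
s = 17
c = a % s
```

int % int returns int (20 % 17 = 3)

int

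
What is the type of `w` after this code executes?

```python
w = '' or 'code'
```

'or' returns first truthy value ('code', which is str)

str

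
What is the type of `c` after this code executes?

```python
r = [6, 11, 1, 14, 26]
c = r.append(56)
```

list.append() returns None (mutates in place)

NoneType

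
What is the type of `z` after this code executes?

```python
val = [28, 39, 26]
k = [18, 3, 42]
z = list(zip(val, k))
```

list(zip(...)) returns a list of tuples

list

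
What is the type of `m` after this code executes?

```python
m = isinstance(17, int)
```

isinstance() returns bool

bool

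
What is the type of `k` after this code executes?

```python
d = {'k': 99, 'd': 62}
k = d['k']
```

Accessing dict[str, int] with key 'k' returns int value 99

int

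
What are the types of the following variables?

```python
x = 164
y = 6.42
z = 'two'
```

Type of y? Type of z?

y is float; z is str

float, str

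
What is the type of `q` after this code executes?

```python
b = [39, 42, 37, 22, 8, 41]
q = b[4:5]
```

Slicing a list always returns a list

list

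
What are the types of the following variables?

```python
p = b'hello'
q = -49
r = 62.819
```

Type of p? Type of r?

p is bytes; r is float

bytes, float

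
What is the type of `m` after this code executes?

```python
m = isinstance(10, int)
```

isinstance() returns bool

bool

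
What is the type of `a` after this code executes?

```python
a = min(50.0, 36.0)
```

min() of floats returns float

float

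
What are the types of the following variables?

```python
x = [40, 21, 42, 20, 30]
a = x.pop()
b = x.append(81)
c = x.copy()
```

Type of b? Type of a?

list.append() returns None; list.pop() returns the element (int)

NoneType, int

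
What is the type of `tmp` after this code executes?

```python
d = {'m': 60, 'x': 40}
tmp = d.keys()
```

.keys() returns a dict_keys view object

dict_keys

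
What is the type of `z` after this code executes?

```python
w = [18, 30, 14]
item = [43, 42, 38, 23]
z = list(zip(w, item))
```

list(zip(...)) returns a list of tuples

list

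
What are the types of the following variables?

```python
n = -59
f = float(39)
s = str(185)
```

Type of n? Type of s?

n is int; s is str

int, str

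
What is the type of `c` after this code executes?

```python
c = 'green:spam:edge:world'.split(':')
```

str.split() returns list

list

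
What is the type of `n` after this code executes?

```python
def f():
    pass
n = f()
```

A function with no return statement returns None

NoneType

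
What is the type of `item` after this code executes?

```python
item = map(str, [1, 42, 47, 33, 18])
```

map() returns a map iterator object

map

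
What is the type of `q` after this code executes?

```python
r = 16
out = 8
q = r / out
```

int / int always returns float in Python 3 (16 / 8 = 2)

float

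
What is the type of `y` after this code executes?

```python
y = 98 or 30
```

'or' returns the first truthy value (98, which is int)

int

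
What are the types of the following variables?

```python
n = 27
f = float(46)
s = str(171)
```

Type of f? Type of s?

f is float; s is str

float, str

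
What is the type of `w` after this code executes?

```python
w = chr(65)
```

chr() returns str (single character)

str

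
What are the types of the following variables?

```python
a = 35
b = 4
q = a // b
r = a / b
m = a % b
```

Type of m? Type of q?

int % int returns int; int // int returns int

int, int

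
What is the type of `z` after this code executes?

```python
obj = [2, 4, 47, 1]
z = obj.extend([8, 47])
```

list.extend() returns None

NoneType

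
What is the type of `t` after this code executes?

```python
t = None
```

None has type NoneType

NoneType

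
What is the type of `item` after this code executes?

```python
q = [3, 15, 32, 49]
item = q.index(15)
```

list.index() returns int

int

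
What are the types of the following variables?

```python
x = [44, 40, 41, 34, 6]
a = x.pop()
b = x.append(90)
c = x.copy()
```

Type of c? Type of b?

list.copy() returns list; list.append() returns None

list, NoneType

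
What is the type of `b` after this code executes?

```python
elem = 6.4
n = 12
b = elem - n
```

float - int returns float (6.4 - 12 = -5.6)

float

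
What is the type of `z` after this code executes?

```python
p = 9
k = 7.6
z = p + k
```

int + float returns float (9 + 7.6 = 16.6)

float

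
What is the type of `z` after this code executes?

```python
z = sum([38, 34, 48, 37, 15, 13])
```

sum() of ints returns int

int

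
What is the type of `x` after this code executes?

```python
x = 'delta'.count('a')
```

str.count() returns int

int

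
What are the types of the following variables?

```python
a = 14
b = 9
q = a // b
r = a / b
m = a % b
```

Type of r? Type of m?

int / int returns float; int % int returns int

float, int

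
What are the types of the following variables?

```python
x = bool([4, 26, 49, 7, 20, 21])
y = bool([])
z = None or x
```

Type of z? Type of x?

None or <bool> returns the bool; bool() returns bool

bool, bool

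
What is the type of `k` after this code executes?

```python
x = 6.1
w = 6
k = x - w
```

float - int returns float (6.1 - 6 = 0.1)

float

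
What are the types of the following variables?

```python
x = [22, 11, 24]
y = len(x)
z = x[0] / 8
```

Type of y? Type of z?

len() returns int; int / int returns float

int, float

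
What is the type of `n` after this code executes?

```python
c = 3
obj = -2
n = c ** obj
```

int ** negative int returns float

float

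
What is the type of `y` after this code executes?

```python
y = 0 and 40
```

'and' returns the first falsy value (0, which is int)

int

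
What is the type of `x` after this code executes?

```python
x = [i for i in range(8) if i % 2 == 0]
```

A list comprehension [...] produces a list

list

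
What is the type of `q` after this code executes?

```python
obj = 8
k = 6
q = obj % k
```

int % int returns int (8 % 6 = 2)

int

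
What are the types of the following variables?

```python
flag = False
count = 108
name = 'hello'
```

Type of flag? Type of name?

flag is bool; name is str

bool, str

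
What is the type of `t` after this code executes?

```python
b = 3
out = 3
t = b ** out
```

int ** positive int returns int (3 ** 3 = 27)

int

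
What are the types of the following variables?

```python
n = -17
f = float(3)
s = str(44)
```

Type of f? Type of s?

f is float; s is str

float, str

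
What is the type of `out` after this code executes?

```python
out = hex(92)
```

hex() returns str representation

str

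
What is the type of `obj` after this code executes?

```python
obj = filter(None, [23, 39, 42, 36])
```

filter() returns a filter iterator object

filter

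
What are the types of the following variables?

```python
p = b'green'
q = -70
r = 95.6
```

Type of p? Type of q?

p is bytes; q is int

bytes, int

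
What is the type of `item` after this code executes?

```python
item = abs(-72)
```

abs() of int returns int

int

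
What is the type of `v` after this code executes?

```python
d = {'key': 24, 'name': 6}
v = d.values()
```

.values() returns a dict_values view object

dict_values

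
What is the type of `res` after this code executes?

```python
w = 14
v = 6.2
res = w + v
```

int + float returns float (14 + 6.2 = 20.2)

float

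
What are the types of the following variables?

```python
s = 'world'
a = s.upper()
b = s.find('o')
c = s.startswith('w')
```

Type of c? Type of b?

str.startswith() returns bool; str.find() returns int

bool, int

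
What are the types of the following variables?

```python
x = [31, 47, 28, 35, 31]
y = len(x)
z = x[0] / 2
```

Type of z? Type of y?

int / int returns float; len() returns int

float, int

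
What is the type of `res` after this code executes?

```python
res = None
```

None has type NoneType

NoneType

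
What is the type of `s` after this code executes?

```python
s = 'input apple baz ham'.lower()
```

str.lower() returns str

str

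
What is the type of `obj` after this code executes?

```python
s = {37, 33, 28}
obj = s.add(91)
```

set.add() returns None (mutates in place)

NoneType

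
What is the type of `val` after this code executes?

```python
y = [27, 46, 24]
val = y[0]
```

Indexing a list of ints returns int (y[0] = 27)

int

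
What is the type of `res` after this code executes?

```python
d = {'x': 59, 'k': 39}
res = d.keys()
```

.keys() returns a dict_keys view object

dict_keys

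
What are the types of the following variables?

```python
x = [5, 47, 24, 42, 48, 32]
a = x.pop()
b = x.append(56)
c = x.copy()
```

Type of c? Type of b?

list.copy() returns list; list.append() returns None

list, NoneType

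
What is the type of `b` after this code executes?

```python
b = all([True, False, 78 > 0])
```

all() returns bool

bool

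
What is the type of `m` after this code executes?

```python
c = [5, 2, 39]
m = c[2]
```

Indexing a list of ints returns int (c[2] = 39)

int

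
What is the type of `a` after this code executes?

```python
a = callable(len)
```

callable() returns bool

bool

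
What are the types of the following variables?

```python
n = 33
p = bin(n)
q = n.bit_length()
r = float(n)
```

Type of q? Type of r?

int.bit_length() returns int; float() returns float

int, float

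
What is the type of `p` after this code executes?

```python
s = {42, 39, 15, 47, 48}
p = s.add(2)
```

set.add() returns None (mutates in place)

NoneType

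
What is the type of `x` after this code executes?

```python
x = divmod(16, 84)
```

divmod() returns a tuple (quotient, remainder)

tuple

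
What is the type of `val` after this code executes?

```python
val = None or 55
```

'or' with None returns the other value (55, int)

int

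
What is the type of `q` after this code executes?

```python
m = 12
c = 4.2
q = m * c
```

int * float returns float (12 * 4.2 = 50.4)

float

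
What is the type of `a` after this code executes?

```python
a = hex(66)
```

hex() returns str representation

str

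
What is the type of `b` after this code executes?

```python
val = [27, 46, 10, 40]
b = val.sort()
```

list.sort() returns None (sorts in place)

NoneType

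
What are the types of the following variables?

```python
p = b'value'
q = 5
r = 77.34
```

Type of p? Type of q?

p is bytes; q is int

bytes, int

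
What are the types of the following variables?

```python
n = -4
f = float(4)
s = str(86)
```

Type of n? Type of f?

n is int; f is float

int, float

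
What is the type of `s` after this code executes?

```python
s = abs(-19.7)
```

abs() of float returns float

float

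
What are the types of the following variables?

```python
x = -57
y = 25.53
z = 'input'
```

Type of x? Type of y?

x is int; y is float

int, float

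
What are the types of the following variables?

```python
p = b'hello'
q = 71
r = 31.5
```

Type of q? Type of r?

q is int; r is float

int, float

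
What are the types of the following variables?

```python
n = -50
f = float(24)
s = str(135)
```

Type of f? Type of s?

f is float; s is str

float, str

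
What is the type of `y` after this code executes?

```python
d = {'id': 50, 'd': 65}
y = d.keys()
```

.keys() returns a dict_keys view object

dict_keys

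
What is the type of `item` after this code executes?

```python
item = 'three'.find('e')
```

str.find() returns int (index, or -1)

int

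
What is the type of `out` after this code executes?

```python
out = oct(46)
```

oct() returns str representation

str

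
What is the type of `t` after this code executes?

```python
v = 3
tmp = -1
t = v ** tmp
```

int ** negative int returns float

float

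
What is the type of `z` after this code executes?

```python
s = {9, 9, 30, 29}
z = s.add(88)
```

set.add() returns None (mutates in place)

NoneType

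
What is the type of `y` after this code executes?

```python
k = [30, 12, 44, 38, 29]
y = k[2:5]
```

Slicing a list always returns a list

list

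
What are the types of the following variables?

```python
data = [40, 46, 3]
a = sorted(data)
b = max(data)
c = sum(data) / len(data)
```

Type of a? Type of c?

sorted() returns list; int / int returns float

list, float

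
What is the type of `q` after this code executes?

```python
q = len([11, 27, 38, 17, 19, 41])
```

len() always returns int

int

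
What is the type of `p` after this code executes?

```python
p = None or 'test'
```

'or' with None returns the other value ('test', str)

str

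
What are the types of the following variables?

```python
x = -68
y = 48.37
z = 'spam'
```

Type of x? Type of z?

x is int; z is str

int, str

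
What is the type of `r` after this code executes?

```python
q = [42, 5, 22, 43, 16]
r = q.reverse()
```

list.reverse() returns None

NoneType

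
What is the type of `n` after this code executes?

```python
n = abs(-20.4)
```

abs() of float returns float

float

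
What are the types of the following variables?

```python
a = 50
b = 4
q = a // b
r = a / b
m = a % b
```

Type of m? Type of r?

int % int returns int; int / int returns float

int, float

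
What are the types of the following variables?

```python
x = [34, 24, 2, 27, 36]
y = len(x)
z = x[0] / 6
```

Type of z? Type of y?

int / int returns float; len() returns int

float, int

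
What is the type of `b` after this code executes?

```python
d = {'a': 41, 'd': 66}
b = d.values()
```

.values() returns a dict_values view object

dict_values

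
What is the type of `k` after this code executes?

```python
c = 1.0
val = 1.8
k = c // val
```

float // float returns float (floor division preserves float type)

float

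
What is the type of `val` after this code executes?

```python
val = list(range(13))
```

list(range(...)) returns list

list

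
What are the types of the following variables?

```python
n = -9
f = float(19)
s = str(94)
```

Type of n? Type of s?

n is int; s is str

int, str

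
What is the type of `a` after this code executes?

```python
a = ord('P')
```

ord() returns int (Unicode code point)

int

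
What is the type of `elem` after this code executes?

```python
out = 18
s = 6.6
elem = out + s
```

int + float returns float (18 + 6.6 = 24.6)

float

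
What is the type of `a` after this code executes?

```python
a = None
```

None has type NoneType

NoneType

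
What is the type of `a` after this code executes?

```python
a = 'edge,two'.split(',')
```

str.split() returns list

list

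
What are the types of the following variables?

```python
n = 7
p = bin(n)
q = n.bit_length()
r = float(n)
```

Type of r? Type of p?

float() returns float; bin() returns str

float, str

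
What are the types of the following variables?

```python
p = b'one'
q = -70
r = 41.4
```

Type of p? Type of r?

p is bytes; r is float

bytes, float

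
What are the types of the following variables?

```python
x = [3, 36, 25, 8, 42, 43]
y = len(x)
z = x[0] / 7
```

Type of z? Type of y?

int / int returns float; len() returns int

float, int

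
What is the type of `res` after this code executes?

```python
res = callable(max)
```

callable() returns bool

bool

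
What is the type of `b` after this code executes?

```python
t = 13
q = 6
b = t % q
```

int % int returns int (13 % 6 = 1)

int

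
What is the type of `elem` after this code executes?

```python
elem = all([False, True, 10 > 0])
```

all() returns bool

bool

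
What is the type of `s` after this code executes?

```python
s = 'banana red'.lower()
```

str.lower() returns str

str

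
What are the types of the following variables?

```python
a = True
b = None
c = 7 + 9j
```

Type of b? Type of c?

b is NoneType; c is complex

NoneType, complex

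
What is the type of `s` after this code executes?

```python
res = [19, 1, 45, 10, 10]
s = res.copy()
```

list.copy() returns list

list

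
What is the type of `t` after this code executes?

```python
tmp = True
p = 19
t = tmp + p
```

bool + int returns int (True is 1, so 1 + 19 = 20)

int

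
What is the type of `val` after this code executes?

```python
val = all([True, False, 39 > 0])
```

all() returns bool

bool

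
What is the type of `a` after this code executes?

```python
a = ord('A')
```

ord() returns int (Unicode code point)

int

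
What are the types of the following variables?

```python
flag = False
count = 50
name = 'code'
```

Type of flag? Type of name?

flag is bool; name is str

bool, str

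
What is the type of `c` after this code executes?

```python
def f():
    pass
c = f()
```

A function with no return statement returns None

NoneType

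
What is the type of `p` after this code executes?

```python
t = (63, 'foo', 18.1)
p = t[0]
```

Index 0 of tuple is 63 which is int

int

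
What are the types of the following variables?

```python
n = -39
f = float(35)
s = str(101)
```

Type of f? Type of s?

f is float; s is str

float, str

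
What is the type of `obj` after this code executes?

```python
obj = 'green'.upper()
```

str.upper() returns str

str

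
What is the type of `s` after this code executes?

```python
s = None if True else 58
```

Ternary: condition is True, if branch (None) taken → NoneType

NoneType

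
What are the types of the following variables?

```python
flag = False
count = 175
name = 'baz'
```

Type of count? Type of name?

count is int; name is str

int, str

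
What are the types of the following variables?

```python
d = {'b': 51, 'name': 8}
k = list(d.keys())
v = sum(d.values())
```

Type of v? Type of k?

sum of int values returns int; list(...) returns list

int, list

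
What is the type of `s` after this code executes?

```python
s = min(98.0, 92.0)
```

min() of floats returns float

float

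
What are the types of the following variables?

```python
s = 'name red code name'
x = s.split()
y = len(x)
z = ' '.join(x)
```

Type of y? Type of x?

len() returns int; str.split() returns list

int, list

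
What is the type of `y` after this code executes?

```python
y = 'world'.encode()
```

str.encode() returns bytes

bytes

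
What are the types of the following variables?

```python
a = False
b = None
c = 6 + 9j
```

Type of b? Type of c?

b is NoneType; c is complex

NoneType, complex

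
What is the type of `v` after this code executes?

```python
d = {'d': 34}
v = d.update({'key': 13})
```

dict.update() returns None

NoneType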